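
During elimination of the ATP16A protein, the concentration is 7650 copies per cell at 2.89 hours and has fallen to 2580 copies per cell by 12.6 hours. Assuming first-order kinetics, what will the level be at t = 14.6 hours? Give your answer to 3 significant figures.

Over Δt = 12.6 − 2.89 = 9.71 hours, the level fell by a factor of 7650/2580 ≈ 2.9651.
n = log₂(2.9651) ≈ 1.5681 half-lives, so t½ = 9.71/1.5681 ≈ 6.1923 hours.
From t = 12.6 to t = 14.6: 2580 × (1/2)^((14.6−12.6)/6.1923) ≈ 2062.5 copies per cell.

2060 copies per cell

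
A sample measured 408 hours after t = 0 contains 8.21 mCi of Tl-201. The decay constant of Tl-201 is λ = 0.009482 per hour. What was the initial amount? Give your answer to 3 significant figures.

t½ = ln 2 / λ = 0.69315 / 0.009482 ≈ 73.101 hours.
Number of half-lives elapsed: n = 408/73.101 ≈ 5.5813.
A₀ = A × 2^n = 8.21 × 2^5.5813 = 8.21 × 47.878 ≈ 393.08 mCi.

393 mCi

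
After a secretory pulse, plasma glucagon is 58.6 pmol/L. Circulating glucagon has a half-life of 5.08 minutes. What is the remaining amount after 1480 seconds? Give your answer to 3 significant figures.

2.02 pmol/L

Convert the elapsed time: 1480 seconds = 24.6667 minutes.
Number of half-lives: n = 24.6667/5.08 ≈ 4.8556.
Remaining = 58.6 × (1/2)^4.8556 = 58.6 × 0.034539 ≈ 2.024 pmol/L.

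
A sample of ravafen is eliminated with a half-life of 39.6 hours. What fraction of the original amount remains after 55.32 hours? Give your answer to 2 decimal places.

n = 55.32/39.6 ≈ 1.397 half-lives.
Fraction remaining = (1/2)^1.397 ≈ 0.37973.

0.38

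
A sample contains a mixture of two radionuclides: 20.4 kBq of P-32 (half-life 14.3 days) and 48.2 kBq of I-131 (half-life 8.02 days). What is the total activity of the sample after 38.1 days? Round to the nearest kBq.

P-32: 20.4 × (1/2)^(38.1/14.3) = 20.4 × (1/2)^2.6643 ≈ 3.218 kBq.
I-131: 48.2 × (1/2)^(38.1/8.02) = 48.2 × (1/2)^4.7506 ≈ 1.7905 kBq.
Total = 3.218 + 1.7905 ≈ 5.0085 kBq.

5 kBq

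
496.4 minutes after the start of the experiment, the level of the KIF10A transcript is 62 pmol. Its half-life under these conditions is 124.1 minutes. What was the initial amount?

Number of half-lives elapsed: n = 496.4/124.1 ≈ 4.
A₀ = A × 2^n = 62 × 2^4 = 62 × 16 ≈ 992 pmol.

992 pmol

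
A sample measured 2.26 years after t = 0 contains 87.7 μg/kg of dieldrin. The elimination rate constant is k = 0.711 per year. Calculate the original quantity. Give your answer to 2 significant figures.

440 μg/kg

t½ = ln 2 / k = 0.69315 / 0.711 ≈ 0.97489 years.
Number of half-lives elapsed: n = 2.26/0.97489 ≈ 2.3182.
A₀ = A × 2^n = 87.7 × 2^2.3182 = 87.7 × 4.9871 ≈ 437.37 μg/kg.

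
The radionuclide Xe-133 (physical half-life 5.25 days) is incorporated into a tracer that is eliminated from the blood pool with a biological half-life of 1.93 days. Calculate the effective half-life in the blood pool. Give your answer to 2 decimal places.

1/t_eff = 1/t_phys + 1/t_biol = 1/5.25 + 1/1.93 = 0.70861 per day.
t_eff = 5.25 × 1.93 / (5.25 + 1.93) ≈ 1.4112 days.

1.41 days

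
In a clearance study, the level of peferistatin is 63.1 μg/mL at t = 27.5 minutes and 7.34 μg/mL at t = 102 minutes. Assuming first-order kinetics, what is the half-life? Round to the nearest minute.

Over Δt = 102 − 27.5 = 74.5 minutes, the level fell by a factor of 63.1/7.34 ≈ 8.5967.
n = log₂(8.5967) ≈ 3.1038 half-lives, so t½ = 74.5/3.1038 ≈ 24.003 minutes.

24 minutes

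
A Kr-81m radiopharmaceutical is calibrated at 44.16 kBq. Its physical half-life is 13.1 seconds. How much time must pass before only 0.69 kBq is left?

0.69/44.16 = 1/64, so 6 half-lives have elapsed.
t = 6 × 13.1 = 78.6 seconds.

78.6 seconds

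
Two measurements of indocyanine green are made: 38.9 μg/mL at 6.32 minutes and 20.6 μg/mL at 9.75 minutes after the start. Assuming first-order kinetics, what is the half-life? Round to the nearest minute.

Over Δt = 9.75 − 6.32 = 3.43 minutes, the level fell by a factor of 38.9/20.6 ≈ 1.8883.
n = log₂(1.8883) ≈ 0.91713 half-lives, so t½ = 3.43/0.91713 ≈ 3.7399 minutes.

4 minutes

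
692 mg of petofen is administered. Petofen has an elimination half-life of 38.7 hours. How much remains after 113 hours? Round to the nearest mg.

Number of half-lives: n = 113/38.7 ≈ 2.9199.
Remaining = 692 × (1/2)^2.9199 = 692 × 0.13214 ≈ 91.439 mg.

91 mg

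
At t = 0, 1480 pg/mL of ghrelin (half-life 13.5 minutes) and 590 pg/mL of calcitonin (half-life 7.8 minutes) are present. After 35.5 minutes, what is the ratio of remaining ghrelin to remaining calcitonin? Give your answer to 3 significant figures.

9.50

ghrelin: 1480 × (1/2)^(35.5/13.5) = 1480 × (1/2)^2.6296 ≈ 239.15 pg/mL.
calcitonin: 590 × (1/2)^(35.5/7.8) = 590 × (1/2)^4.5513 ≈ 25.164 pg/mL.
Ratio ≈ 239.15 / 25.164 ≈ 9.5035.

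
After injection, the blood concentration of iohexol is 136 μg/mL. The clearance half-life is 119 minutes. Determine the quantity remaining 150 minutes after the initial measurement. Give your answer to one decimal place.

56.8 μg/mL

Number of half-lives: n = 150/119 ≈ 1.2605.
Remaining = 136 × (1/2)^1.2605 = 136 × 0.4174 ≈ 56.766 μg/mL.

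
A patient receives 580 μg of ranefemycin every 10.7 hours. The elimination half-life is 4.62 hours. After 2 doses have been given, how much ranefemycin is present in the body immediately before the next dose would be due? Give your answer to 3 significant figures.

The 2 doses were given 21.4, 10.7 hours ago.
Total = 580·(1/2)^(21.4/4.62) + 580·(1/2)^(10.7/4.62)
      = 23.391 + 116.48 ≈ 139.87 μg.

140 μg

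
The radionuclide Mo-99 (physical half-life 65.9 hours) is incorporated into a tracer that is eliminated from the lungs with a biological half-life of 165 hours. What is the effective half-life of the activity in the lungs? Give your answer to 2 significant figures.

47 hours

1/t_eff = 1/t_phys + 1/t_biol = 1/65.9 + 1/165 = 0.021235 per hour.
t_eff = 65.9 × 165 / (65.9 + 165) ≈ 47.092 hours.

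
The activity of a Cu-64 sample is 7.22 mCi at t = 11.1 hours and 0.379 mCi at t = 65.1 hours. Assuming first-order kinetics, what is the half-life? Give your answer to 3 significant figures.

12.7 hours

Over Δt = 65.1 − 11.1 = 54 hours, the level fell by a factor of 7.22/0.379 ≈ 19.05.
n = log₂(19.05) ≈ 4.2517 half-lives, so t½ = 54/4.2517 ≈ 12.701 hours.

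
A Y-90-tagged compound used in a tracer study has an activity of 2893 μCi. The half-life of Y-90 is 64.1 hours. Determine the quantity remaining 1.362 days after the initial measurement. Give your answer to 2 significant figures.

Convert the elapsed time: 1.362 days = 32.688 hours.
Number of half-lives: n = 32.688/64.1 ≈ 0.50995.
Remaining = 2893 × (1/2)^0.50995 = 2893 × 0.70225 ≈ 2031.6 μCi.

2000 μCi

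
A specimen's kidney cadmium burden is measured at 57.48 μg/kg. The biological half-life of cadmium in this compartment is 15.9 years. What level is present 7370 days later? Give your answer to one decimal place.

23.8 μg/kg

Convert the elapsed time: 7370 days = 20.1918 years.
Number of half-lives: n = 20.1918/15.9 ≈ 1.2699.
Remaining = 57.48 × (1/2)^1.2699 = 57.48 × 0.41468 ≈ 23.836 μg/kg.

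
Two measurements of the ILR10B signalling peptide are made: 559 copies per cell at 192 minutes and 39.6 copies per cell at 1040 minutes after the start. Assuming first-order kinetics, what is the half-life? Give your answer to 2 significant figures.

Over Δt = 1040 − 192 = 848 minutes, the level fell by a factor of 559/39.6 ≈ 14.116.
n = log₂(14.116) ≈ 3.8193 half-lives, so t½ = 848/3.8193 ≈ 222.03 minutes.

220 minutes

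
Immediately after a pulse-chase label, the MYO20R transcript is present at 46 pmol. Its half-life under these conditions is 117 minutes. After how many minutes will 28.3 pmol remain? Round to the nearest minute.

82 minutes

Fraction remaining = 28.3/46 ≈ 0.61522.
n = log₂(46/28.3) = ln(1.6254)/ln 2 ≈ 0.70083 half-lives.
t = n × t½ = 0.70083 × 117 ≈ 81.997 minutes.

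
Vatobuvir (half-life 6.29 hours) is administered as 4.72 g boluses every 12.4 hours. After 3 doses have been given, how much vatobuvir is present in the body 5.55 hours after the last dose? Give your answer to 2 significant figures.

3.4 g

The 3 doses were given 30.35, 17.95, 5.55 hours ago.
Total = 4.72·(1/2)^(30.35/6.29) + 4.72·(1/2)^(17.95/6.29) + 4.72·(1/2)^(5.55/6.29)
      = 0.16651 + 0.65295 + 2.5605 ≈ 3.38 g.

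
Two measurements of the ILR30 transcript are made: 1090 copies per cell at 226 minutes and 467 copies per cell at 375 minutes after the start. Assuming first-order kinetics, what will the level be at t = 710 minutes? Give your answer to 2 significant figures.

Over Δt = 375 − 226 = 149 minutes, the level fell by a factor of 1090/467 ≈ 2.334.
n = log₂(2.334) ≈ 1.2228 half-lives, so t½ = 149/1.2228 ≈ 121.85 minutes.
From t = 375 to t = 710: 467 × (1/2)^((710−375)/121.85) ≈ 69.452 copies per cell.

69 copies per cell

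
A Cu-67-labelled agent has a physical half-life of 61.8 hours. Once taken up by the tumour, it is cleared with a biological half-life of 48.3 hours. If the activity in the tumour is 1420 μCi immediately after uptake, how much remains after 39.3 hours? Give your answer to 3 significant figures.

520 μCi

1/t_eff = 1/t_phys + 1/t_biol = 1/61.8 + 1/48.3 = 0.036885 per hour.
t_eff = 61.8 × 48.3 / (61.8 + 48.3) ≈ 27.111 hours.
Remaining = 1420 × (1/2)^(39.3/27.111) = 1420 × (1/2)^1.4496 ≈ 519.9 μCi.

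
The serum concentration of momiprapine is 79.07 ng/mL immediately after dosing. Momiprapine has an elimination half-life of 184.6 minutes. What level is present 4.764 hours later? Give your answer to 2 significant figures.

Convert the elapsed time: 4.764 hours = 285.84 minutes.
Number of half-lives: n = 285.84/184.6 ≈ 1.5484.
Remaining = 79.07 × (1/2)^1.5484 = 79.07 × 0.34188 ≈ 27.033 ng/mL.

27 ng/mL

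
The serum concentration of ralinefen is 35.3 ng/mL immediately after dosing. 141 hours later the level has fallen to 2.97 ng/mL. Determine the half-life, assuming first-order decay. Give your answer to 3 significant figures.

39.5 hours

A/A₀ = 2.97/35.3 ≈ 0.084136.
n = log₂(11.886) ≈ 3.5711 half-lives elapsed in 141 hours.
t½ = 141/3.5711 ≈ 39.483 hours.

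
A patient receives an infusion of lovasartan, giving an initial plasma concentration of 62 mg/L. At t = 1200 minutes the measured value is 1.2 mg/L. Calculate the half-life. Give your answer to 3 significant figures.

A/A₀ = 1.2/62 ≈ 0.019355.
n = log₂(51.667) ≈ 5.6912 half-lives elapsed in 1200 minutes.
t½ = 1200/5.6912 ≈ 210.85 minutes.

211 minutes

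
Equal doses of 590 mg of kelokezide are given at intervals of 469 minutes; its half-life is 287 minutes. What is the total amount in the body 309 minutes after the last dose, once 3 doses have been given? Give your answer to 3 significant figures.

The 3 doses were given 1247, 778, 309 minutes ago.
Total = 590·(1/2)^(1247/287) + 590·(1/2)^(778/287) + 590·(1/2)^(309/287)
      = 29.033 + 90.12 + 279.73 ≈ 398.89 mg.

399 mg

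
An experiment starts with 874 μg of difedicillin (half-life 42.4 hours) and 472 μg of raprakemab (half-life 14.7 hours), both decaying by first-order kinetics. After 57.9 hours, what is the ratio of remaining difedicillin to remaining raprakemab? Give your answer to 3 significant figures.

11.0

difedicillin: 874 × (1/2)^(57.9/42.4) = 874 × (1/2)^1.3656 ≈ 339.18 μg.
raprakemab: 472 × (1/2)^(57.9/14.7) = 472 × (1/2)^3.9388 ≈ 30.779 μg.
Ratio ≈ 339.18 / 30.779 ≈ 11.02.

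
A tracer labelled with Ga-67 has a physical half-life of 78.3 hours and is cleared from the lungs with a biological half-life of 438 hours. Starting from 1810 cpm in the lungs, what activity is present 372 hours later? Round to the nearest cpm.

1/t_eff = 1/t_phys + 1/t_biol = 1/78.3 + 1/438 = 0.015054 per hour.
t_eff = 78.3 × 438 / (78.3 + 438) ≈ 66.425 hours.
Remaining = 1810 × (1/2)^(372/66.425) = 1810 × (1/2)^5.6003 ≈ 37.31 cpm.

37 cpm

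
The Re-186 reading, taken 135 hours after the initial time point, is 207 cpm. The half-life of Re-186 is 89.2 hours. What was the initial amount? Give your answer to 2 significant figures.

Number of half-lives elapsed: n = 135/89.2 ≈ 1.5135.
A₀ = A × 2^n = 207 × 2^1.5135 = 207 × 2.8549 ≈ 590.97 cpm.

590 cpm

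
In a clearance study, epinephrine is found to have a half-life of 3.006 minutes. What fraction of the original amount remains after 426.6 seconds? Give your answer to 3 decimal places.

426.6 seconds = 7.11 minutes.
n = 7.11/3.006 ≈ 2.3653 half-lives.
Fraction remaining = (1/2)^2.3653 ≈ 0.19408.

0.194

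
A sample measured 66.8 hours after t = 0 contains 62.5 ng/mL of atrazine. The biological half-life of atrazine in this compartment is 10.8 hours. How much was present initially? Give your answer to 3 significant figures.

Number of half-lives elapsed: n = 66.8/10.8 ≈ 6.1852.
A₀ = A × 2^n = 62.5 × 2^6.1852 = 62.5 × 72.766 ≈ 4547.9 ng/mL.

4550 ng/mL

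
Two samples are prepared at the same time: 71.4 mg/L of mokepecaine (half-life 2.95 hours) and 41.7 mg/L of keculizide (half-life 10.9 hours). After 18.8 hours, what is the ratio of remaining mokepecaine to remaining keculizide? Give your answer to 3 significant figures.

mokepecaine: 71.4 × (1/2)^(18.8/2.95) = 71.4 × (1/2)^6.3729 ≈ 0.86153 mg/L.
keculizide: 41.7 × (1/2)^(18.8/10.9) = 41.7 × (1/2)^1.7248 ≈ 12.616 mg/L.
Ratio ≈ 0.86153 / 12.616 ≈ 0.068288.

0.0683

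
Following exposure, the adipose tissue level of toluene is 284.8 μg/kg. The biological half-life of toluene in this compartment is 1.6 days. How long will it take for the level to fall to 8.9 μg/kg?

8.9/284.8 = 1/32, so 5 half-lives have elapsed.
t = 5 × 1.6 = 8 days.

8 days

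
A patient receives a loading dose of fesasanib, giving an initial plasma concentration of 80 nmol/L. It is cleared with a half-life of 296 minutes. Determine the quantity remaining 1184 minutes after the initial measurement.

5 nmol/L

Elapsed time is 4 half-lives (1184/296).
Each half-life halves the amount: 80 × (1/2)^4 = 80/16 = 5 nmol/L.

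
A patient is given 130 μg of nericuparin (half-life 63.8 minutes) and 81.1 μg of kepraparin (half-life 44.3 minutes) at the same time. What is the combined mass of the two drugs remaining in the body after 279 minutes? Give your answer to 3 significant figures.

nericuparin: 130 × (1/2)^(279/63.8) = 130 × (1/2)^4.373 ≈ 6.2737 μg.
kepraparin: 81.1 × (1/2)^(279/44.3) = 81.1 × (1/2)^6.298 ≈ 1.0307 μg.
Total = 6.2737 + 1.0307 ≈ 7.3045 μg.

7.30 μg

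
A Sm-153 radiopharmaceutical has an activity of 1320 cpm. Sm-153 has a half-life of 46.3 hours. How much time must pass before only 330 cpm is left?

92.6 hours

330/1320 = 1/4, so 2 half-lives have elapsed.
t = 2 × 46.3 = 92.6 hours.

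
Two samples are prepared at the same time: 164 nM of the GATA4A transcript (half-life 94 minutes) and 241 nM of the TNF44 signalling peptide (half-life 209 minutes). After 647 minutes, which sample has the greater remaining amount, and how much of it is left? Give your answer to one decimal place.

GATA4A transcript: 164 × (1/2)^6.883 ≈ 1.3895 nM.
TNF44 signalling peptide: 241 × (1/2)^3.0957 ≈ 28.192 nM.
TNF44 signalling peptide has more remaining, at ≈ 28.192 nM.

TNF44 signalling peptide, 28.2 nM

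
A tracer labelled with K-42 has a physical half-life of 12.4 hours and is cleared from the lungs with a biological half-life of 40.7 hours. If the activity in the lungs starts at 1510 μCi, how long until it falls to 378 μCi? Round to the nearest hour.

19 hours

1/t_eff = 1/t_phys + 1/t_biol = 1/12.4 + 1/40.7 = 0.10522 per hour.
t_eff = 12.4 × 40.7 / (12.4 + 40.7) ≈ 9.5043 hours.
n = log₂(1510/378) ≈ 1.9981; t = 1.9981 × 9.5043 ≈ 18.991 hours.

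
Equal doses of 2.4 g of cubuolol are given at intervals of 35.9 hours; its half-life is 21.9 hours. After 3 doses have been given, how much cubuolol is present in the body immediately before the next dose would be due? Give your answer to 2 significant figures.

The 3 doses were given 107.7, 71.8, 35.9 hours ago.
Total = 2.4·(1/2)^(107.7/21.9) + 2.4·(1/2)^(71.8/21.9) + 2.4·(1/2)^(35.9/21.9)
      = 0.079397 + 0.24733 + 0.77045 ≈ 1.0972 g.

1.1 g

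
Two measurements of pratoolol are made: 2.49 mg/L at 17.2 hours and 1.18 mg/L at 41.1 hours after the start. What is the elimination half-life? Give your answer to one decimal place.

Over Δt = 41.1 − 17.2 = 23.9 hours, the level fell by a factor of 2.49/1.18 ≈ 2.1102.
n = log₂(2.1102) ≈ 1.0774 half-lives, so t½ = 23.9/1.0774 ≈ 22.184 hours.

22.2 hours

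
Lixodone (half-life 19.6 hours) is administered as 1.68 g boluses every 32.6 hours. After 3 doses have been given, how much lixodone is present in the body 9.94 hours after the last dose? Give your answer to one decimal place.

The 3 doses were given 75.14, 42.54, 9.94 hours ago.
Total = 1.68·(1/2)^(75.14/19.6) + 1.68·(1/2)^(42.54/19.6) + 1.68·(1/2)^(9.94/19.6)
      = 0.11783 + 0.37321 + 1.1821 ≈ 1.6731 g.

1.7 g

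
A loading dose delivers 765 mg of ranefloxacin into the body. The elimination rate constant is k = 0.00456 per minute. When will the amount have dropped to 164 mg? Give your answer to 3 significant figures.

t½ = ln 2 / k = 0.69315 / 0.00456 ≈ 152.01 minutes.
Fraction remaining = 164/765 ≈ 0.21438.
n = log₂(765/164) = ln(4.6646)/ln 2 ≈ 2.2218 half-lives.
t = n × t½ = 2.2218 × 152.01 ≈ 337.72 minutes.

338 minutes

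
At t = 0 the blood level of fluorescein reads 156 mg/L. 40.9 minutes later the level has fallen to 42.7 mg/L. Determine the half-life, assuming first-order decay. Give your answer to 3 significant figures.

21.9 minutes

A/A₀ = 42.7/156 ≈ 0.27372.
n = log₂(3.6534) ≈ 1.8692 half-lives elapsed in 40.9 minutes.
t½ = 40.9/1.8692 ≈ 21.881 minutes.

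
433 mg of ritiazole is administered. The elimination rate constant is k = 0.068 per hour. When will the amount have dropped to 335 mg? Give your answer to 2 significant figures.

3.8 hours

t½ = ln 2 / k = 0.69315 / 0.068 ≈ 10.193 hours.
Fraction remaining = 335/433 ≈ 0.77367.
n = log₂(433/335) = ln(1.2925)/ln 2 ≈ 0.37021 half-lives.
t = n × t½ = 0.37021 × 10.193 ≈ 3.7736 hours.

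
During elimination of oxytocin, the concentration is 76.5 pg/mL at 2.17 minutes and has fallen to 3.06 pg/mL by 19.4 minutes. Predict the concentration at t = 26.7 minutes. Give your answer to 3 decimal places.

0.782 pg/mL

Over Δt = 19.4 − 2.17 = 17.23 minutes, the level fell by a factor of 76.5/3.06 ≈ 25.
n = log₂(25) ≈ 4.6439 half-lives, so t½ = 17.23/4.6439 ≈ 3.7103 minutes.
From t = 19.4 to t = 26.7: 3.06 × (1/2)^((26.7−19.4)/3.7103) ≈ 0.78243 pg/mL.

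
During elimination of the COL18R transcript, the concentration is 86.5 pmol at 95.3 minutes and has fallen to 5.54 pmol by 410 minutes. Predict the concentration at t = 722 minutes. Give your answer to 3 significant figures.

Over Δt = 410 − 95.3 = 314.7 minutes, the level fell by a factor of 86.5/5.54 ≈ 15.614.
n = log₂(15.614) ≈ 3.9647 half-lives, so t½ = 314.7/3.9647 ≈ 79.375 minutes.
From t = 410 to t = 722: 5.54 × (1/2)^((722−410)/79.375) ≈ 0.36328 pmol.

0.363 pmol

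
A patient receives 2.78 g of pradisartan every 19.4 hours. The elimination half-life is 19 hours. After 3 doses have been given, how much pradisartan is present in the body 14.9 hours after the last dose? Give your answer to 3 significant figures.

2.80 g

The 3 doses were given 53.7, 34.3, 14.9 hours ago.
Total = 2.78·(1/2)^(53.7/19) + 2.78·(1/2)^(34.3/19) + 2.78·(1/2)^(14.9/19)
      = 0.39196 + 0.79544 + 1.6143 ≈ 2.8017 g.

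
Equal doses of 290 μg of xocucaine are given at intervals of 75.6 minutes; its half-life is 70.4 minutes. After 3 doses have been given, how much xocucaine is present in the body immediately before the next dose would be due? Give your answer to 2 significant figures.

The 3 doses were given 226.8, 151.2, 75.6 minutes ago.
Total = 290·(1/2)^(226.8/70.4) + 290·(1/2)^(151.2/70.4) + 290·(1/2)^(75.6/70.4)
      = 31.089 + 65.444 + 137.76 ≈ 234.3 μg.

230 μg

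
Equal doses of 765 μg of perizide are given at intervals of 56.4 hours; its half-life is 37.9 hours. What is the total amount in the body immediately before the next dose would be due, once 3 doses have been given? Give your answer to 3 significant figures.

405 μg

The 3 doses were given 169.2, 112.8, 56.4 hours ago.
Total = 765·(1/2)^(169.2/37.9) + 765·(1/2)^(112.8/37.9) + 765·(1/2)^(56.4/37.9)
      = 34.654 + 97.212 + 272.7 ≈ 404.57 μg.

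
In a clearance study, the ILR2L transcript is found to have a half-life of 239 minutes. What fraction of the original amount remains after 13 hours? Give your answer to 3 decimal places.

13 hours = 780 minutes.
n = 780/239 ≈ 3.2636 half-lives.
Fraction remaining = (1/2)^3.2636 ≈ 0.10413.

0.104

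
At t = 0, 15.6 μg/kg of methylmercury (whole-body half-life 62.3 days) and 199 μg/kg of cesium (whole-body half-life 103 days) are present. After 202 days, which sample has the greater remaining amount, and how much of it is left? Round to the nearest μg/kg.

methylmercury: 15.6 × (1/2)^3.2424 ≈ 1.6484 μg/kg.
cesium: 199 × (1/2)^1.9612 ≈ 51.107 μg/kg.
Cesium has more remaining, at ≈ 51.107 μg/kg.

cesium, 51 μg/kg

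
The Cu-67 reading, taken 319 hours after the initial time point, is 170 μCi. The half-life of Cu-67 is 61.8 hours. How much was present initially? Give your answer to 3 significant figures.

6090 μCi

Number of half-lives elapsed: n = 319/61.8 ≈ 5.1618.
A₀ = A × 2^n = 170 × 2^5.1618 = 170 × 35.798 ≈ 6085.7 μCi.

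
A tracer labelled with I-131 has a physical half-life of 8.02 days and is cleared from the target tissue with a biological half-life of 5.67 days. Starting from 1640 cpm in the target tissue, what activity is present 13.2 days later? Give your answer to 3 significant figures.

1/t_eff = 1/t_phys + 1/t_biol = 1/8.02 + 1/5.67 = 0.30106 per day.
t_eff = 8.02 × 5.67 / (8.02 + 5.67) ≈ 3.3217 days.
Remaining = 1640 × (1/2)^(13.2/3.3217) = 1640 × (1/2)^3.9739 ≈ 104.37 cpm.

104 cpm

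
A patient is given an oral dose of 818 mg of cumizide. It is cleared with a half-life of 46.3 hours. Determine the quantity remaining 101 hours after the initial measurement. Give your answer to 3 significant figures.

180 mg

Number of half-lives: n = 101/46.3 ≈ 2.1814.
Remaining = 818 × (1/2)^2.1814 = 818 × 0.22046 ≈ 180.33 mg.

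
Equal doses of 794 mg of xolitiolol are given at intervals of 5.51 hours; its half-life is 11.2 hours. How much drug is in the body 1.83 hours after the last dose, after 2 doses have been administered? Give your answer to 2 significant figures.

The 2 doses were given 7.34, 1.83 hours ago.
Total = 794·(1/2)^(7.34/11.2) + 794·(1/2)^(1.83/11.2)
      = 504.13 + 708.98 ≈ 1213.1 mg.

1200 mg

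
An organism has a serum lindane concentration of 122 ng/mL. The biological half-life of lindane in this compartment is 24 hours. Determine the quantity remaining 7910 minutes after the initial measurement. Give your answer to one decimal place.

2.7 ng/mL

Convert the elapsed time: 7910 minutes = 131.833 hours.
Number of half-lives: n = 131.833/24 ≈ 5.4931.
Remaining = 122 × (1/2)^5.4931 = 122 × 0.022204 ≈ 2.7089 ng/mL.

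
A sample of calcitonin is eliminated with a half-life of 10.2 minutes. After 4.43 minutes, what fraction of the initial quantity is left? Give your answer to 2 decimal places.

0.74

n = 4.43/10.2 ≈ 0.43431 half-lives.
Fraction remaining = (1/2)^0.43431 ≈ 0.74005.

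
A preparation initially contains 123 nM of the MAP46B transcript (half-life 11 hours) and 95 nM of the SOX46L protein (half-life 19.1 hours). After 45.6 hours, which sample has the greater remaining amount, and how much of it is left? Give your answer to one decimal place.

MAP46B transcript: 123 × (1/2)^4.1455 ≈ 6.9502 nM.
SOX46L protein: 95 × (1/2)^2.3874 ≈ 18.157 nM.
SOX46L protein has more remaining, at ≈ 18.157 nM.

SOX46L protein, 18.2 nM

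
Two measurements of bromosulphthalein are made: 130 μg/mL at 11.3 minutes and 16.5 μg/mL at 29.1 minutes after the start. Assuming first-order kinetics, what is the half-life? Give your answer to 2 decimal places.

5.98 minutes

Over Δt = 29.1 − 11.3 = 17.8 minutes, the level fell by a factor of 130/16.5 ≈ 7.8788.
n = log₂(7.8788) ≈ 2.978 half-lives, so t½ = 17.8/2.978 ≈ 5.9772 minutes.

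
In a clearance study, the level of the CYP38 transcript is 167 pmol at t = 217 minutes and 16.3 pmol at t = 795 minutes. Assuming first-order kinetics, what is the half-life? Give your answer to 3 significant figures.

Over Δt = 795 − 217 = 578 minutes, the level fell by a factor of 167/16.3 ≈ 10.245.
n = log₂(10.245) ≈ 3.3569 half-lives, so t½ = 578/3.3569 ≈ 172.18 minutes.

172 minutes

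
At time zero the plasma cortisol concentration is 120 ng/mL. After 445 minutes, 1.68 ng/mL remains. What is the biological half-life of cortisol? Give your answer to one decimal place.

72.3 minutes

A/A₀ = 1.68/120 ≈ 0.014.
n = log₂(71.429) ≈ 6.1584 half-lives elapsed in 445 minutes.
t½ = 445/6.1584 ≈ 72.259 minutes.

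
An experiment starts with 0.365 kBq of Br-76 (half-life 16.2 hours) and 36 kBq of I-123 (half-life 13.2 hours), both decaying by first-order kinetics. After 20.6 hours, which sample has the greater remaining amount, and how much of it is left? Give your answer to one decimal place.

Br-76: 0.365 × (1/2)^1.2716 ≈ 0.15118 kBq.
I-123: 36 × (1/2)^1.5606 ≈ 12.204 kBq.
I-123 has more remaining, at ≈ 12.204 kBq.

I-123, 12.2 kBq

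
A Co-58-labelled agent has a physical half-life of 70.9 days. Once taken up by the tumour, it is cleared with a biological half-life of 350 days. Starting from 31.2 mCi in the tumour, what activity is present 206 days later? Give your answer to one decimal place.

1/t_eff = 1/t_phys + 1/t_biol = 1/70.9 + 1/350 = 0.016962 per day.
t_eff = 70.9 × 350 / (70.9 + 350) ≈ 58.957 days.
Remaining = 31.2 × (1/2)^(206/58.957) = 31.2 × (1/2)^3.4941 ≈ 2.7691 mCi.

2.8 mCi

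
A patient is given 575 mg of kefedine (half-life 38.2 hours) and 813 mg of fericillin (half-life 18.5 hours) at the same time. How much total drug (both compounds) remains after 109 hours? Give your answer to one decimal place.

93.3 mg

kefedine: 575 × (1/2)^(109/38.2) = 575 × (1/2)^2.8534 ≈ 79.562 mg.
fericillin: 813 × (1/2)^(109/18.5) = 813 × (1/2)^5.8919 ≈ 13.692 mg.
Total = 79.562 + 13.692 ≈ 93.254 mg.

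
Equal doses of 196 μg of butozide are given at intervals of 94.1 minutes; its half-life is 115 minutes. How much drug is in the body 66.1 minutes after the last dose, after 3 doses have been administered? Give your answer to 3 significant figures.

The 3 doses were given 254.3, 160.2, 66.1 minutes ago.
Total = 196·(1/2)^(254.3/115) + 196·(1/2)^(160.2/115) + 196·(1/2)^(66.1/115)
      = 42.324 + 74.629 + 131.59 ≈ 248.55 μg.

249 μg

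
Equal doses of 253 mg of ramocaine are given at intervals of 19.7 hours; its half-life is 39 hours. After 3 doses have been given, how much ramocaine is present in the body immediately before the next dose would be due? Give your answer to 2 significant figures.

The 3 doses were given 59.1, 39.4, 19.7 hours ago.
Total = 253·(1/2)^(59.1/39) + 253·(1/2)^(39.4/39) + 253·(1/2)^(19.7/39)
      = 88.5 + 125.6 + 178.26 ≈ 392.37 mg.

390 mg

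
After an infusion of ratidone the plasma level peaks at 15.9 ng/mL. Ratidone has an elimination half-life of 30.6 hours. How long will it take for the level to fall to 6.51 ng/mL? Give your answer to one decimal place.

39.4 hours

Fraction remaining = 6.51/15.9 ≈ 0.40943.
n = log₂(15.9/6.51) = ln(2.4424)/ln 2 ≈ 1.2883 half-lives.
t = n × t½ = 1.2883 × 30.6 ≈ 39.422 hours.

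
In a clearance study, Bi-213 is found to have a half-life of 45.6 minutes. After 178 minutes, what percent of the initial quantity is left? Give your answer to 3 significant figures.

n = 178/45.6 ≈ 3.9035 half-lives.
Fraction remaining = (1/2)^3.9035 ≈ 0.066823, i.e. 6.6823%.

6.68%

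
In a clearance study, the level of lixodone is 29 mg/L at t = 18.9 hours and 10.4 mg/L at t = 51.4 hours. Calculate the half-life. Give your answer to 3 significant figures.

22.0 hours

Over Δt = 51.4 − 18.9 = 32.5 hours, the level fell by a factor of 29/10.4 ≈ 2.7885.
n = log₂(2.7885) ≈ 1.4795 half-lives, so t½ = 32.5/1.4795 ≈ 21.967 hours.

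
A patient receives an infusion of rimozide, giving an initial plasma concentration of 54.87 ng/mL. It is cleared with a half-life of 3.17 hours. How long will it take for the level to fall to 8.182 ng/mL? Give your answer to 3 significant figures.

8.70 hours

Fraction remaining = 8.182/54.87 ≈ 0.14912.
n = log₂(54.87/8.182) = ln(6.7062)/ln 2 ≈ 2.7455 half-lives.
t = n × t½ = 2.7455 × 3.17 ≈ 8.7032 hours.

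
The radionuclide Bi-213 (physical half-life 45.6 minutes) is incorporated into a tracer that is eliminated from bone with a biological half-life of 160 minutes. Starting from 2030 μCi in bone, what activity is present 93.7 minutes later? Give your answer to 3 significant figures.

1/t_eff = 1/t_phys + 1/t_biol = 1/45.6 + 1/160 = 0.02818 per minute.
t_eff = 45.6 × 160 / (45.6 + 160) ≈ 35.486 minutes.
Remaining = 2030 × (1/2)^(93.7/35.486) = 2030 × (1/2)^2.6404 ≈ 325.57 μCi.

326 μCi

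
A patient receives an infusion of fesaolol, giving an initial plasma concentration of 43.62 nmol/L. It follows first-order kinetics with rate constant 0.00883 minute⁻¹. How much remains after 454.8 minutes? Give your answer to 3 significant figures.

0.786 nmol/L

t½ = ln 2 / k = 0.69315 / 0.00883 ≈ 78.499 minutes.
Number of half-lives: n = 454.8/78.499 ≈ 5.7937.
Remaining = 43.62 × (1/2)^5.7937 = 43.62 × 0.018027 ≈ 0.78634 nmol/L.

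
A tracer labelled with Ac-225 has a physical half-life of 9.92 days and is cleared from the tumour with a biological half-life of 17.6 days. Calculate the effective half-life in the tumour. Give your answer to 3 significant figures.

1/t_eff = 1/t_phys + 1/t_biol = 1/9.92 + 1/17.6 = 0.15762 per day.
t_eff = 9.92 × 17.6 / (9.92 + 17.6) ≈ 6.3442 days.

6.34 days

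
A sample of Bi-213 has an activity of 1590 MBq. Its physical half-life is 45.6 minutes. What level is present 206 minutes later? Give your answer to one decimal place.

69.4 MBq

Number of half-lives: n = 206/45.6 ≈ 4.5175.
Remaining = 1590 × (1/2)^4.5175 = 1590 × 0.04366 ≈ 69.419 MBq.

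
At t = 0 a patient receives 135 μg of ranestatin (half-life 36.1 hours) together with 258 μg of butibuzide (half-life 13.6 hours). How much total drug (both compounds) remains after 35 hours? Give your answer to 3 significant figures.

112 μg

ranestatin: 135 × (1/2)^(35/36.1) = 135 × (1/2)^0.96953 ≈ 68.941 μg.
butibuzide: 258 × (1/2)^(35/13.6) = 258 × (1/2)^2.5735 ≈ 43.342 μg.
Total = 68.941 + 43.342 ≈ 112.28 μg.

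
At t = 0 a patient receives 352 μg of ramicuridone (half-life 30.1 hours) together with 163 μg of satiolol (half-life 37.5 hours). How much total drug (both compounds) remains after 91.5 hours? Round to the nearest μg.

ramicuridone: 352 × (1/2)^(91.5/30.1) = 352 × (1/2)^3.0399 ≈ 42.801 μg.
satiolol: 163 × (1/2)^(91.5/37.5) = 163 × (1/2)^2.44 ≈ 30.038 μg.
Total = 42.801 + 30.038 ≈ 72.839 μg.

73 μg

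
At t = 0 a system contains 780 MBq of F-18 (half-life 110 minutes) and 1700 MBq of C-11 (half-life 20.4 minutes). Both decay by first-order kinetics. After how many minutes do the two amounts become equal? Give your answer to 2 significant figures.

28 minutes

Set 780·(1/2)^(t/110) = 1700·(1/2)^(t/20.4).
Taking log₂: log₂(780/1700) = t·(1/110 − 1/20.4).
log₂(0.45882) = -1.124; 1/110 − 1/20.4 = -0.039929.
t = -1.124 / -0.039929 ≈ 28.15 minutes.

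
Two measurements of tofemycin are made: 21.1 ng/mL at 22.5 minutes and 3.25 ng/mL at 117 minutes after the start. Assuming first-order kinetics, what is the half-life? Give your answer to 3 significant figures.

35.0 minutes

Over Δt = 117 − 22.5 = 94.5 minutes, the level fell by a factor of 21.1/3.25 ≈ 6.4923.
n = log₂(6.4923) ≈ 2.6987 half-lives, so t½ = 94.5/2.6987 ≈ 35.016 minutes.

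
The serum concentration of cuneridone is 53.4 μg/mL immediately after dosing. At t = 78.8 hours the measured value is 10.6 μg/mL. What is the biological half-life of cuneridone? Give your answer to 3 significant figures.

33.8 hours

A/A₀ = 10.6/53.4 ≈ 0.1985.
n = log₂(5.0377) ≈ 2.3328 half-lives elapsed in 78.8 hours.
t½ = 78.8/2.3328 ≈ 33.78 hours.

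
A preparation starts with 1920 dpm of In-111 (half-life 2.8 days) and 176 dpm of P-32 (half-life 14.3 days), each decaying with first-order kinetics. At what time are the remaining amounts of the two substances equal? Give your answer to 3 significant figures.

Set 1920·(1/2)^(t/2.8) = 176·(1/2)^(t/14.3).
Taking log₂: log₂(1920/176) = t·(1/2.8 − 1/14.3).
log₂(10.909) = 3.4475; 1/2.8 − 1/14.3 = 0.28721.
t = 3.4475 / 0.28721 ≈ 12.003 days.

12.0 days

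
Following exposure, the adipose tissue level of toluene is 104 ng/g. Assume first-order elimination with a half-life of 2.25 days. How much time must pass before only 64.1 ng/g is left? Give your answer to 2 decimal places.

1.57 days

Fraction remaining = 64.1/104 ≈ 0.61635.
n = log₂(104/64.1) = ln(1.6225)/ln 2 ≈ 0.69819 half-lives.
t = n × t½ = 0.69819 × 2.25 ≈ 1.5709 days.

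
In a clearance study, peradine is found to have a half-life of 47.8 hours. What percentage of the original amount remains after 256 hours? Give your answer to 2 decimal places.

n = 256/47.8 ≈ 5.3556 half-lives.
Fraction remaining = (1/2)^5.3556 ≈ 0.024422, i.e. 2.4422%.

2.44%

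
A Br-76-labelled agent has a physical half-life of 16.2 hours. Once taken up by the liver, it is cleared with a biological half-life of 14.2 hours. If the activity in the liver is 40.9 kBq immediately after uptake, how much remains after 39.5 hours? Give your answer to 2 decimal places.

1.10 kBq

1/t_eff = 1/t_phys + 1/t_biol = 1/16.2 + 1/14.2 = 0.13215 per hour.
t_eff = 16.2 × 14.2 / (16.2 + 14.2) ≈ 7.5671 hours.
Remaining = 40.9 × (1/2)^(39.5/7.5671) = 40.9 × (1/2)^5.22 ≈ 1.0974 kBq.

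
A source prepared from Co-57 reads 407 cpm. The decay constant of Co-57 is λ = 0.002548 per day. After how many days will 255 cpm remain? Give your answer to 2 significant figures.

t½ = ln 2 / λ = 0.69315 / 0.002548 ≈ 272.04 days.
Fraction remaining = 255/407 ≈ 0.62654.
n = log₂(407/255) = ln(1.5961)/ln 2 ≈ 0.67453 half-lives.
t = n × t½ = 0.67453 × 272.04 ≈ 183.5 days.

180 days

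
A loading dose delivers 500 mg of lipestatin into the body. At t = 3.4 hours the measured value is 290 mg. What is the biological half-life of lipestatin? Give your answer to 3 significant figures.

A/A₀ = 290/500 ≈ 0.58.
n = log₂(1.7241) ≈ 0.78588 half-lives elapsed in 3.4 hours.
t½ = 3.4/0.78588 ≈ 4.3264 hours.

4.33 hours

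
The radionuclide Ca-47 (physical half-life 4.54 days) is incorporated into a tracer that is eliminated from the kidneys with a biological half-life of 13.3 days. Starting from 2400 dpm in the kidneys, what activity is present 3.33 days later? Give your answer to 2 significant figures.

1200 dpm

1/t_eff = 1/t_phys + 1/t_biol = 1/4.54 + 1/13.3 = 0.29545 per day.
t_eff = 4.54 × 13.3 / (4.54 + 13.3) ≈ 3.3846 days.
Remaining = 2400 × (1/2)^(3.33/3.3846) = 2400 × (1/2)^0.98386 ≈ 1213.5 dpm.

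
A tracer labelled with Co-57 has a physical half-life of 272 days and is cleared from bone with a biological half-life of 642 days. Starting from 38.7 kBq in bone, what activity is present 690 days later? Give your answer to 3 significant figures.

1/t_eff = 1/t_phys + 1/t_biol = 1/272 + 1/642 = 0.0052341 per day.
t_eff = 272 × 642 / (272 + 642) ≈ 191.05 days.
Remaining = 38.7 × (1/2)^(690/191.05) = 38.7 × (1/2)^3.6115 ≈ 3.1662 kBq.

3.17 kBq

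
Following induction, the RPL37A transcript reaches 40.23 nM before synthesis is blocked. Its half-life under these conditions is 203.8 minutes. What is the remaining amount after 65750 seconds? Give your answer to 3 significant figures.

Convert the elapsed time: 65750 seconds = 1095.83 minutes.
Number of half-lives: n = 1095.83/203.8 ≈ 5.377.
Remaining = 40.23 × (1/2)^5.377 = 40.23 × 0.024064 ≈ 0.96808 nM.

0.968 nM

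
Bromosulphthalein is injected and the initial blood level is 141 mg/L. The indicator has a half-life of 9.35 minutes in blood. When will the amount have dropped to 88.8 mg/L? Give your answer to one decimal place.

6.2 minutes

Fraction remaining = 88.8/141 ≈ 0.62979.
n = log₂(141/88.8) = ln(1.5878)/ln 2 ≈ 0.66706 half-lives.
t = n × t½ = 0.66706 × 9.35 ≈ 6.237 minutes.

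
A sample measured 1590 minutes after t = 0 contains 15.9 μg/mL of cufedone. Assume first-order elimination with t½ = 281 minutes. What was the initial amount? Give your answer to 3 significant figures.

Number of half-lives elapsed: n = 1590/281 ≈ 5.6584.
A₀ = A × 2^n = 15.9 × 2^5.6584 = 15.9 × 50.505 ≈ 803.03 μg/mL.

803 μg/mL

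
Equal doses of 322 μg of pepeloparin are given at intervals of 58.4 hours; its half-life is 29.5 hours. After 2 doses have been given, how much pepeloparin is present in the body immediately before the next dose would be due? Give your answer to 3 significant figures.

The 2 doses were given 116.8, 58.4 hours ago.
Total = 322·(1/2)^(116.8/29.5) + 322·(1/2)^(58.4/29.5)
      = 20.701 + 81.643 ≈ 102.34 μg.

102 μg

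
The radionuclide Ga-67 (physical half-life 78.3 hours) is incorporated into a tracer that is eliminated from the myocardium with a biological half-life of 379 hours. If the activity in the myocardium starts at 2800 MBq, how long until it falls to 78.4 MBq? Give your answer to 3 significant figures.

335 hours

1/t_eff = 1/t_phys + 1/t_biol = 1/78.3 + 1/379 = 0.01541 per hour.
t_eff = 78.3 × 379 / (78.3 + 379) ≈ 64.893 hours.
n = log₂(2800/78.4) ≈ 5.1584; t = 5.1584 × 64.893 ≈ 334.75 hours.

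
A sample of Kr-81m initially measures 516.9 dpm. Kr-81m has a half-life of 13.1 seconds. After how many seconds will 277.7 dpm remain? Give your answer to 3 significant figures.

Fraction remaining = 277.7/516.9 ≈ 0.53724.
n = log₂(516.9/277.7) = ln(1.8614)/ln 2 ≈ 0.89636 half-lives.
t = n × t½ = 0.89636 × 13.1 ≈ 11.742 seconds.

11.7 seconds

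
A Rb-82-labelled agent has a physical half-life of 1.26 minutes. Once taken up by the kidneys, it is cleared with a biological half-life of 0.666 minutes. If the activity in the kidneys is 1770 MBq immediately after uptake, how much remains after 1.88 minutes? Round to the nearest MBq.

1/t_eff = 1/t_phys + 1/t_biol = 1/1.26 + 1/0.666 = 2.2952 per minute.
t_eff = 1.26 × 0.666 / (1.26 + 0.666) ≈ 0.4357 minutes.
Remaining = 1770 × (1/2)^(1.88/0.4357) = 1770 × (1/2)^4.3149 ≈ 88.933 MBq.

89 MBq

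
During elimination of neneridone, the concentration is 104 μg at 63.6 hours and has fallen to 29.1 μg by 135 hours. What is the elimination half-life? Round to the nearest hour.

Over Δt = 135 − 63.6 = 71.4 hours, the level fell by a factor of 104/29.1 ≈ 3.5739.
n = log₂(3.5739) ≈ 1.8375 half-lives, so t½ = 71.4/1.8375 ≈ 38.857 hours.

39 hours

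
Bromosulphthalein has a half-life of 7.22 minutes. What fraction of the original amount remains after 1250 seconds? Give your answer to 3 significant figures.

1250 seconds = 20.8333 minutes.
n = 20.8333/7.22 ≈ 2.8855 half-lives.
Fraction remaining = (1/2)^2.8855 ≈ 0.13532.

0.135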